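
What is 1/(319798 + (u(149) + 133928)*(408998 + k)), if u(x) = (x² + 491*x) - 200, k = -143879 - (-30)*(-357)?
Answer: 1/58282368790 ≈ 1.7158e-11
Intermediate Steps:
k = -154589 (k = -143879 - 1*10710 = -143879 - 10710 = -154589)
u(x) = -200 + x² + 491*x
1/(319798 + (u(149) + 133928)*(408998 + k)) = 1/(319798 + ((-200 + 149² + 491*149) + 133928)*(408998 - 154589)) = 1/(319798 + ((-200 + 22201 + 73159) + 133928)*254409) = 1/(319798 + (95160 + 133928)*254409) = 1/(319798 + 229088*254409) = 1/(319798 + 58282048992) = 1/58282368790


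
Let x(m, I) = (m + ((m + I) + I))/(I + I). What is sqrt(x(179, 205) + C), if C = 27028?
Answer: 2*sqrt(283982605)/205 ≈ 164.41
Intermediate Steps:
x(m, I) = (2*I + 2*m)/(2*I) (x(m, I) = (m + ((I + m) + I))/((2*I)) = (m + (m + 2*I))*(1/(2*I)) = (2*I + 2*m)*(1/(2*I)) = (2*I + 2*m)/(2*I))
sqrt(x(179, 205) + C) = sqrt((205 + 179)/205 + 27028) = sqrt((1/205)*384 + 27028) = sqrt(384/205 + 27028) = sqrt(5541124/205) = 2*sqrt(283982605)/205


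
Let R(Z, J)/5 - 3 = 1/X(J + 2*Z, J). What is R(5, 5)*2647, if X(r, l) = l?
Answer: 42352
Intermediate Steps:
R(Z, J) = 15 + 5/J
R(5, 5)*2647 = (15 + 5/5)*2647 = (15 + 5*(⅕))*2647 = (15 + 1)*2647 = 16*2647 = 42352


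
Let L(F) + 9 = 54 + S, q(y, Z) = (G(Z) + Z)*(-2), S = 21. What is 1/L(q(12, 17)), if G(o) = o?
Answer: 1/66 ≈ 0.015152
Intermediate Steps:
q(y, Z) = -4*Z (q(y, Z) = (Z + Z)*(-2) = (2*Z)*(-2) = -4*Z)
L(F) = 66 (L(F) = -9 + (54 + 21) = -9 + 75 = 66)
1/L(q(12, 17)) = 1/66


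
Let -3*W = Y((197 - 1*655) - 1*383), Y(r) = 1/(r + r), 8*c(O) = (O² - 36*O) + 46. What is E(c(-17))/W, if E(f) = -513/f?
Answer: -20708784/947 ≈ -21868.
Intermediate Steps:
c(O) = 23/4 - 9*O/2 + O²/8 (c(O) = ((O² - 36*O) + 46)/8 = (46 + O² - 36*O)/8 = 23/4 - 9*O/2 + O²/8)
Y(r) = 1/(2*r)
W = 1/5046 (W = -1/(6*((197 - 1*655) - 1*383)) = -1/(6*((197 - 655) - 383)) = -1/(6*(-458 - 383)) = -1/(6*(-841)) = -(-1)/(6*841) = -⅓*(-1/1682) = 1/5046 ≈ 0.00019818)
E(c(-17))/W = (-513/(23/4 - 9/2*(-17) + (⅛)*(-17)²))/(1/5046) = -513/(23/4 + 153/2 + (⅛)*289)*5046 = -513/(23/4 + 153/2 + 289/8)*5046 = -513/947/8*5046 = -513*8/947*5046 = -4104/947*5046 = -20708784/947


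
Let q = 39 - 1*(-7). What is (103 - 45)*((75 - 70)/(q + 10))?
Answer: 145/28 ≈ 5.1786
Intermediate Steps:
q = 46 (q = 39 + 7 = 46)
(103 - 45)*((75 - 70)/(q + 10)) = (103 - 45)*((75 - 70)/(46 + 10)) = 58*(5/56) = 145/28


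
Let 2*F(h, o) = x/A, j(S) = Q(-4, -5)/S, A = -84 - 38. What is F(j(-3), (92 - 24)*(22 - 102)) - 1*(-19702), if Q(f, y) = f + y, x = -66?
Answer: 2403677/122 ≈ 19702.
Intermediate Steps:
A = -122
j(S) = -9/S (j(S) = (-4 - 5)/S = -9/S)
F(h, o) = 33/122 (F(h, o) = (-66/(-122))/2 = (-66*(-1/122))/2 = (½)*(33/61) = 33/122)
F(j(-3), (92 - 24)*(22 - 102)) - 1*(-19702) = 33/122 - 1*(-19702) = 33/122 + 19702 = 2403677/122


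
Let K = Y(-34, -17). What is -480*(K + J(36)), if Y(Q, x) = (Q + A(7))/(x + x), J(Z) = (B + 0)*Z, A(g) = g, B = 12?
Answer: -3531600/17 ≈ -2.0774e+5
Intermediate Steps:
J(Z) = 12*Z (J(Z) = (12 + 0)*Z = 12*Z)
Y(Q, x) = (7 + Q)/(2*x) (Y(Q, x) = (Q + 7)/(x + x) = (7 + Q)/((2*x)) = (7 + Q)*(1/(2*x)) = (7 + Q)/(2*x))
K = 27/34 (K = (½)*(7 - 34)/(-17) = (½)*(-1/17)*(-27) = 27/34 ≈ 0.79412)
-480*(K + J(36)) = -480*(27/34 + 12*36) = -480*(27/34 + 432) = -480*14715/34 = -3531600/17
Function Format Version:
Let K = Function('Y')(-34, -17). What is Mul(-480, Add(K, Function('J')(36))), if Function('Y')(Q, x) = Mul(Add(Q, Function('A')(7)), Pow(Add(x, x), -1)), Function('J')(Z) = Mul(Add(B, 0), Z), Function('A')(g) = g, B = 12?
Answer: Rational(-3531600, 17) ≈ -2.0774e+5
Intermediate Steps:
Function('J')(Z) = Mul(12, Z) (Function('J')(Z) = Mul(Add(12, 0), Z) = Mul(12, Z))
Function('Y')(Q, x) = Mul(Rational(1, 2), Pow(x, -1), Add(7, Q)) (Function('Y')(Q, x) = Mul(Add(Q, 7), Pow(Add(x, x), -1)) = Mul(Add(7, Q), Pow(Mul(2, x), -1)) = Mul(Add(7, Q), Mul(Rational(1, 2), Pow(x, -1))) = Mul(Rational(1, 2), Pow(x, -1), Add(7, Q)))
K = Rational(27, 34) (K = Mul(Rational(1, 2), Pow(-17, -1), Add(7, -34)) = Mul(Rational(1, 2), Rational(-1, 17), -27) = Rational(27, 34) ≈ 0.79412)
Mul(-480, Add(K, Function('J')(36))) = Mul(-480, Add(Rational(27, 34), Mul(12, 36))) = Mul(-480, Add(Rational(27, 34), 432)) = Mul(-480, Rational(14715, 34)) = Rational(-3531600, 17)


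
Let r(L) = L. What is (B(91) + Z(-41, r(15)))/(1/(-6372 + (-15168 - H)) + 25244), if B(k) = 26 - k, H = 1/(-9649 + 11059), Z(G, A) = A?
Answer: -759285025/383347822717 ≈ -0.0019807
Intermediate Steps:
H = 1/1410 ≈ 0.00070922
(B(91) + Z(-41, r(15)))/(1/(-6372 + (-15168 - H)) + 25244) = ((26 - 1*91) + 15)/(1/(-6372 + (-15168 - 1*1/1410)) + 25244) = ((26 - 91) + 15)/(1/(-6372 + (-15168 - 1/1410)) + 25244) = (-65 + 15)/(1/(-6372 - 21386881/1410) + 25244) = -50/(1/(-30371401/1410) + 25244) = -50/(-1410/30371401 + 25244) = -50/766695645434/30371401 = -50*30371401/766695645434 = -759285025/383347822717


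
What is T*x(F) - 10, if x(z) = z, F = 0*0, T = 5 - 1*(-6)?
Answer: -10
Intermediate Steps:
T = 11 (T = 5 + 6 = 11)
F = 0
T*x(F) - 10 = 11*0 - 10 = 0 - 10 = -10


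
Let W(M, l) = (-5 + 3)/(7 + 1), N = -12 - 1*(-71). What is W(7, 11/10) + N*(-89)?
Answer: -21005/4 ≈ -5251.3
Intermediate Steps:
N = 59 (N = -12 + 71 = 59)
W(M, l) = -1/4 (W(M, l) = -2/8 = -2*1/8 = -1/4)
W(7, 11/10) + N*(-89) = -1/4 + 59*(-89) = -1/4 - 5251 = -21005/4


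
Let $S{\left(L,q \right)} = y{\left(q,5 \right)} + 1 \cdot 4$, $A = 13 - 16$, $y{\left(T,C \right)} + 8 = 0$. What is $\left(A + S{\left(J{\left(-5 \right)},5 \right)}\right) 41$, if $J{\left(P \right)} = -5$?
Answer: $-287$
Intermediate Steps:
$y{\left(T,C \right)} = -8$ ($y{\left(T,C \right)} = -8 + 0 = -8$)
$A = -3$ ($A = 13 - 16 = -3$)
$S{\left(L,q \right)} = -4$ ($S{\left(L,q \right)} = -8 + 1 \cdot 4 = -8 + 4 = -4$)
$\left(A + S{\left(J{\left(-5 \right)},5 \right)}\right) 41 = \left(-3 - 4\right) 41 = \left(-7\right) 41 = -287$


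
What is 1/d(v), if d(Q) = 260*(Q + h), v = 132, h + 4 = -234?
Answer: -1/27560 ≈ -3.6284e-5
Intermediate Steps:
h = -238 (h = -4 - 234 = -238)
d(Q) = -61880 + 260*Q (d(Q) = 260*(Q - 238) = 260*(-238 + Q) = -61880 + 260*Q)
1/d(v) = 1/(-61880 + 260*132) = 1/(-61880 + 34320) = 1/(-27560) = -1/27560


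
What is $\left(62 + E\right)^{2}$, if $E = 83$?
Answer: $21025$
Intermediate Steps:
$\left(62 + E\right)^{2} = \left(62 + 83\right)^{2} = 145^{2} = 21025$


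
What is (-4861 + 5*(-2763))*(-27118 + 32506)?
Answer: -100626288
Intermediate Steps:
(-4861 + 5*(-2763))*(-27118 + 32506) = (-4861 - 13815)*5388 = -18676*5388 = -100626288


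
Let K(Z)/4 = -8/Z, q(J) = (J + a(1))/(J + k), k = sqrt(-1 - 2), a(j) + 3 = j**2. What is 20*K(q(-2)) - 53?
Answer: -373 + 160*I*sqrt(3) ≈ -373.0 + 277.13*I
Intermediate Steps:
a(j) = -3 + j**2
k = I*sqrt(3) (k = sqrt(-3) = I*sqrt(3) ≈ 1.732*I)
q(J) = (-2 + J)/(J + I*sqrt(3)) (q(J) = (J + (-3 + 1**2))/(J + I*sqrt(3)) = (J + (-3 + 1))/(J + I*sqrt(3)) = (J - 2)/(J + I*sqrt(3)) = (-2 + J)/(J + I*sqrt(3)))
K(Z) = -32/Z (K(Z) = 4*(-8/Z) = -32/Z)
20*K(q(-2)) - 53 = 20*(-32*(-2 + I*sqrt(3))/(-2 - 2)) - 53 = 20*(-(16 - 8*I*sqrt(3))) - 53 = 20*(-32*(1/2 - I*sqrt(3)/4)) - 53 = 20*(-16 + 8*I*sqrt(3)) - 53 = (-320 + 160*I*sqrt(3)) - 53 = -373 + 160*I*sqrt(3)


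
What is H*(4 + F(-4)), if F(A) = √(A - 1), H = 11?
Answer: 44 + 11*I*√5 ≈ 44.0 + 24.597*I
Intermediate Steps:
F(A) = √(-1 + A)
H*(4 + F(-4)) = 11*(4 + √(-1 - 4)) = 11*(4 + √(-5)) = 11*(4 + I*√5) = 44 + 11*I*√5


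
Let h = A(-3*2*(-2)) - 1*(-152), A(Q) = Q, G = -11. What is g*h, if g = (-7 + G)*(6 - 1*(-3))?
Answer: -26568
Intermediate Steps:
g = -162 (g = (-7 - 11)*(6 - 1*(-3)) = -18*(6 + 3) = -18*9 = -162)
h = 164 (h = -3*2*(-2) - 1*(-152) = -6*(-2) + 152 = 12 + 152 = 164)
g*h = -162*164 = -26568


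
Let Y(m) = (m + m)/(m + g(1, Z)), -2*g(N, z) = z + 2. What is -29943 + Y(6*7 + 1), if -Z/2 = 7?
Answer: -1467121/49 ≈ -29941.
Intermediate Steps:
Z = -14 (Z = -2*7 = -14)
g(N, z) = -1 - z/2 (g(N, z) = -(z + 2)/2 = -(2 + z)/2 = -1 - z/2)
Y(m) = 2*m/(6 + m) (Y(m) = (m + m)/(m + (-1 - ½*(-14))) = (2*m)/(m + (-1 + 7)) = (2*m)/(m + 6) = (2*m)/(6 + m) = 2*m/(6 + m))
-29943 + Y(6*7 + 1) = -29943 + 2*(6*7 + 1)/(6 + (6*7 + 1)) = -29943 + 2*(42 + 1)/(6 + (42 + 1)) = -29943 + 2*43/(6 + 43) = -29943 + 2*43/49 = -29943 + 2*43*(1/49) = -29943 + 86/49 = -1467121/49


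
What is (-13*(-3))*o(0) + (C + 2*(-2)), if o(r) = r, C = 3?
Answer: -1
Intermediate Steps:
(-13*(-3))*o(0) + (C + 2*(-2)) = -13*(-3)*0 + (3 + 2*(-2)) = 39*0 + (3 - 4) = 0 - 1 = -1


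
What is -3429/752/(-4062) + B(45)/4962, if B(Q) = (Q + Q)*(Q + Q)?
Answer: 1375526061/842058016 ≈ 1.6335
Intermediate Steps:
B(Q) = 4*Q² (B(Q) = (2*Q)*(2*Q) = 4*Q²)
-3429/752/(-4062) + B(45)/4962 = -3429/752/(-4062) + (4*45²)/4962 = -3429*1/752*(-1/4062) + (4*2025)*(1/4962) = -3429/752*(-1/4062) + 8100*(1/4962) = 1143/1018208 + 1350/827 = 1375526061/842058016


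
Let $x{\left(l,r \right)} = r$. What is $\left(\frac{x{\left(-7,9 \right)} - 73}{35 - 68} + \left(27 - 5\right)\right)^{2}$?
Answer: $\frac{624100}{1089} \approx 573.09$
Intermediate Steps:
$\left(\frac{x{\left(-7,9 \right)} - 73}{35 - 68} + \left(27 - 5\right)\right)^{2} = \left(\frac{9 - 73}{35 - 68} + \left(27 - 5\right)\right)^{2} = \left(- \frac{64}{-33} + 22\right)^{2} = \left(\left(-64\right) \left(- \frac{1}{33}\right) + 22\right)^{2} = \left(\frac{64}{33} + 22\right)^{2} = \left(\frac{790}{33}\right)^{2} = \frac{624100}{1089}$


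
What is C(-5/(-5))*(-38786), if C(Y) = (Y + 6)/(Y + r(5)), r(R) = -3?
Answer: 135751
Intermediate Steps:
C(Y) = (6 + Y)/(-3 + Y) (C(Y) = (Y + 6)/(Y - 3) = (6 + Y)/(-3 + Y))
C(-5/(-5))*(-38786) = ((6 - 5/(-5))/(-3 - 5/(-5)))*(-38786) = ((6 - 5*(-1/5))/(-3 - 5*(-1/5)))*(-38786) = ((6 + 1)/(-3 + 1))*(-38786) = (7/(-2))*(-38786) = -1/2*7*(-38786) = -7/2*(-38786) = 135751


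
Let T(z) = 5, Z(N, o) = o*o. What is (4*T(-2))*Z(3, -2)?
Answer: 80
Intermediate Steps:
Z(N, o) = o²
(4*T(-2))*Z(3, -2) = (4*5)*(-2)² = 20*4 = 80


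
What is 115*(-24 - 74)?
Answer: -11270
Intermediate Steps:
115*(-24 - 74) = 115*(-98) = -11270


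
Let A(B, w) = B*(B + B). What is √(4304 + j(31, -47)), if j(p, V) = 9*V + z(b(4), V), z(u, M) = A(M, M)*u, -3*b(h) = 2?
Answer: √8421/3 ≈ 30.589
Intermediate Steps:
A(B, w) = 2*B² (A(B, w) = B*(2*B) = 2*B²)
b(h) = -⅔ (b(h) = -⅓*2 = -⅔)
z(u, M) = 2*u*M² (z(u, M) = (2*M²)*u = 2*u*M²)
j(p, V) = 9*V - 4*V²/3 (j(p, V) = 9*V + 2*(-⅔)*V² = 9*V - 4*V²/3)
√(4304 + j(31, -47)) = √(4304 + (⅓)*(-47)*(27 - 4*(-47))) = √(4304 + (⅓)*(-47)*(27 + 188)) = √(4304 + (⅓)*(-47)*215) = √(4304 - 10105/3) = √(2807/3) = √8421/3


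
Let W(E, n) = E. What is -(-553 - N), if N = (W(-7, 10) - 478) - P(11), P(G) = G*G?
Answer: -53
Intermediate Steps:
P(G) = G²
N = -606 (N = (-7 - 478) - 1*11² = -485 - 1*121 = -485 - 121 = -606)
-(-553 - N) = -(-553 - 1*(-606)) = -(-553 + 606) = -1*53 = -53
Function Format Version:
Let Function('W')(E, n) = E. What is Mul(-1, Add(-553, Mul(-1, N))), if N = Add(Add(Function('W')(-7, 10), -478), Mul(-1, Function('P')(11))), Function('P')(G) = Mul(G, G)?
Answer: -53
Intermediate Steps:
Function('P')(G) = Pow(G, 2)
N = -606 (N = Add(Add(-7, -478), Mul(-1, Pow(11, 2))) = Add(-485, Mul(-1, 121)) = Add(-485, -121) = -606)
Mul(-1, Add(-553, Mul(-1, N))) = Mul(-1, Add(-553, Mul(-1, -606))) = Mul(-1, Add(-553, 606)) = Mul(-1, 53) = -53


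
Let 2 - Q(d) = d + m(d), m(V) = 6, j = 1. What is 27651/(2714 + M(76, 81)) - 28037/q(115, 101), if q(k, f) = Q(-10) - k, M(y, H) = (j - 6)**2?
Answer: 26602434/99517 ≈ 267.32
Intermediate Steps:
M(y, H) = 25 (M(y, H) = (1 - 6)**2 = (-5)**2 = 25)
Q(d) = -4 - d (Q(d) = 2 - (d + 6) = 2 - (6 + d) = 2 + (-6 - d) = -4 - d)
q(k, f) = 6 - k (q(k, f) = (-4 - 1*(-10)) - k = (-4 + 10) - k = 6 - k)
27651/(2714 + M(76, 81)) - 28037/q(115, 101) = 27651/(2714 + 25) - 28037/(6 - 1*115) = 27651/2739 - 28037/(6 - 115) = 27651*(1/2739) - 28037/(-109) = 9217/913 - 28037*(-1/109) = 9217/913 + 28037/109 = 26602434/99517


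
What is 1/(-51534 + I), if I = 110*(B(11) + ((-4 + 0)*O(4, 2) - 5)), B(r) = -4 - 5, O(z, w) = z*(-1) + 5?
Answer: -1/53514 ≈ -1.8687e-5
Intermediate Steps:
O(z, w) = 5 - z (O(z, w) = -z + 5 = 5 - z)
B(r) = -9
I = -1980 (I = 110*(-9 + ((-4 + 0)*(5 - 1*4) - 5)) = 110*(-9 + (-4*(5 - 4) - 5)) = 110*(-9 + (-4*1 - 5)) = 110*(-9 + (-4 - 5)) = 110*(-9 - 9) = 110*(-18) = -1980)
1/(-51534 + I) = 1/(-51534 - 1980) = 1/(-53514) = -1/53514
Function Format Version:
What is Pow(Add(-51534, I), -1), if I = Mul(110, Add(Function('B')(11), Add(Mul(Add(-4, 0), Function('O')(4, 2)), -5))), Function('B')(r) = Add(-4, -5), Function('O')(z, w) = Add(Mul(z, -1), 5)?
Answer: Rational(-1, 53514) ≈ -1.8687e-5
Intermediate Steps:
Function('O')(z, w) = Add(5, Mul(-1, z)) (Function('O')(z, w) = Add(Mul(-1, z), 5) = Add(5, Mul(-1, z)))
Function('B')(r) = -9
I = -1980 (I = Mul(110, Add(-9, Add(Mul(Add(-4, 0), Add(5, Mul(-1, 4))), -5))) = Mul(110, Add(-9, Add(Mul(-4, Add(5, -4)), -5))) = Mul(110, Add(-9, Add(Mul(-4, 1), -5))) = Mul(110, Add(-9, Add(-4, -5))) = Mul(110, Add(-9, -9)) = Mul(110, -18) = -1980)
Pow(Add(-51534, I), -1) = Pow(Add(-51534, -1980), -1) = Pow(-53514, -1) = Rational(-1, 53514)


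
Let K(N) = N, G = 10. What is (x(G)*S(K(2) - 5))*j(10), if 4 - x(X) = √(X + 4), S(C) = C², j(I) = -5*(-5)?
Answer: 900 - 225*√14 ≈ 58.127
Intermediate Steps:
j(I) = 25
x(X) = 4 - √(4 + X) (x(X) = 4 - √(X + 4) = 4 - √(4 + X))
(x(G)*S(K(2) - 5))*j(10) = ((4 - √(4 + 10))*(2 - 5)²)*25 = ((4 - √14)*(-3)²)*25 = ((4 - √14)*9)*25 = (36 - 9*√14)*25 = 900 - 225*√14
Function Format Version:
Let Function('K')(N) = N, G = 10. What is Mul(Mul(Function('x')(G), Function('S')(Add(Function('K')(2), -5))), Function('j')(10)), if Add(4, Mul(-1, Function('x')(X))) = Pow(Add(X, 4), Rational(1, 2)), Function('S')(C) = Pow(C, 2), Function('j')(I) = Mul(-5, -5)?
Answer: Add(900, Mul(-225, Pow(14, Rational(1, 2)))) ≈ 58.127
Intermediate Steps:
Function('j')(I) = 25
Function('x')(X) = Add(4, Mul(-1, Pow(Add(4, X), Rational(1, 2)))) (Function('x')(X) = Add(4, Mul(-1, Pow(Add(X, 4), Rational(1, 2)))) = Add(4, Mul(-1, Pow(Add(4, X), Rational(1, 2)))))
Mul(Mul(Function('x')(G), Function('S')(Add(Function('K')(2), -5))), Function('j')(10)) = Mul(Mul(Add(4, Mul(-1, Pow(Add(4, 10), Rational(1, 2)))), Pow(Add(2, -5), 2)), 25) = Mul(Mul(Add(4, Mul(-1, Pow(14, Rational(1, 2)))), Pow(-3, 2)), 25) = Mul(Mul(Add(4, Mul(-1, Pow(14, Rational(1, 2)))), 9), 25) = Mul(Add(36, Mul(-9, Pow(14, Rational(1, 2)))), 25) = Add(900, Mul(-225, Pow(14, Rational(1, 2))))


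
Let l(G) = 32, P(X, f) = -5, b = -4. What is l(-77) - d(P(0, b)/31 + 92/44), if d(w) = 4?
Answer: 28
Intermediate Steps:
l(-77) - d(P(0, b)/31 + 92/44) = 32 - 1*4 = 32 - 4 = 28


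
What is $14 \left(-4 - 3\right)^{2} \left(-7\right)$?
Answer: $-4802$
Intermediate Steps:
$14 \left(-4 - 3\right)^{2} \left(-7\right) = 14 \left(-7\right)^{2} \left(-7\right) = 14 \cdot 49 \left(-7\right) = 686 \left(-7\right) = -4802$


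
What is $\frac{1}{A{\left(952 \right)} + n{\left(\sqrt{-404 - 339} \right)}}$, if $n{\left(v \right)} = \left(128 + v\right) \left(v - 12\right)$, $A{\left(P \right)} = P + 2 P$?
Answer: $\frac{577}{10330737} - \frac{116 i \sqrt{743}}{10330737} \approx 5.5853 \cdot 10^{-5} - 0.00030607 i$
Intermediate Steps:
$A{\left(P \right)} = 3 P$
$n{\left(v \right)} = \left(-12 + v\right) \left(128 + v\right)$ ($n{\left(v \right)} = \left(128 + v\right) \left(-12 + v\right) = \left(-12 + v\right) \left(128 + v\right)$)
$\frac{1}{A{\left(952 \right)} + n{\left(\sqrt{-404 - 339} \right)}} = \frac{1}{3 \cdot 952 + \left(-1536 + \left(\sqrt{-404 - 339}\right)^{2} + 116 \sqrt{-404 - 339}\right)} = \frac{1}{2856 + \left(-1536 + \left(\sqrt{-743}\right)^{2} + 116 \sqrt{-743}\right)} = \frac{1}{2856 + \left(-1536 + \left(i \sqrt{743}\right)^{2} + 116 i \sqrt{743}\right)} = \frac{1}{2856 - \left(2279 - 116 i \sqrt{743}\right)} = \frac{1}{577 + 116 i \sqrt{743}}$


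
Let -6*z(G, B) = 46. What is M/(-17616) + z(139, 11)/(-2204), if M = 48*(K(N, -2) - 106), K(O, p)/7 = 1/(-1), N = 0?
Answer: 755597/2426604 ≈ 0.31138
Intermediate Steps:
K(O, p) = -7 (K(O, p) = 7/(-1) = 7*(-1) = -7)
z(G, B) = -23/3 (z(G, B) = -⅙*46 = -23/3)
M = -5424 (M = 48*(-7 - 106) = 48*(-113) = -5424)
M/(-17616) + z(139, 11)/(-2204) = -5424/(-17616) - 23/3/(-2204) = -5424*(-1/17616) - 23/3*(-1/2204) = 113/367 + 23/6612 = 755597/2426604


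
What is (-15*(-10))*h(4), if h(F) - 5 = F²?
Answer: 3150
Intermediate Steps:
h(F) = 5 + F²
(-15*(-10))*h(4) = (-15*(-10))*(5 + 4²) = 150*(5 + 16) = 150*21 = 3150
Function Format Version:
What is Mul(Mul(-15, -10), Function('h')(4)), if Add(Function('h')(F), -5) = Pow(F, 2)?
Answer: 3150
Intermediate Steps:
Function('h')(F) = Add(5, Pow(F, 2))
Mul(Mul(-15, -10), Function('h')(4)) = Mul(Mul(-15, -10), Add(5, Pow(4, 2))) = Mul(150, Add(5, 16)) = Mul(150, 21) = 3150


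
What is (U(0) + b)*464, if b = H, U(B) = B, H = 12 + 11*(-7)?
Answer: -30160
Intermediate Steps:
H = -65 (H = 12 - 77 = -65)
b = -65
(U(0) + b)*464 = (0 - 65)*464 = -65*464 = -30160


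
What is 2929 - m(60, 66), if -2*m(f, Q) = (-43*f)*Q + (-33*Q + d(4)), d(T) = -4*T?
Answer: -83308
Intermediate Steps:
m(f, Q) = 8 + 33*Q/2 + 43*Q*f/2 (m(f, Q) = -((-43*f)*Q + (-33*Q - 4*4))/2 = -(-43*Q*f + (-33*Q - 16))/2 = -(-43*Q*f + (-16 - 33*Q))/2 = -(-16 - 33*Q - 43*Q*f)/2 = 8 + 33*Q/2 + 43*Q*f/2)
2929 - m(60, 66) = 2929 - (8 + (33/2)*66 + (43/2)*66*60) = 2929 - (8 + 1089 + 85140) = 2929 - 1*86237 = 2929 - 86237 = -83308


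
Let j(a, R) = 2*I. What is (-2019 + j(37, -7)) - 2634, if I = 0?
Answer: -4653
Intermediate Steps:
j(a, R) = 0 (j(a, R) = 2*0 = 0)
(-2019 + j(37, -7)) - 2634 = (-2019 + 0) - 2634 = -2019 - 2634 = -4653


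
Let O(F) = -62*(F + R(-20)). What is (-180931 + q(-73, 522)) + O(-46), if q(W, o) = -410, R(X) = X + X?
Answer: -176009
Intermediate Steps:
R(X) = 2*X
O(F) = 2480 - 62*F (O(F) = -62*(F + 2*(-20)) = -62*(F - 40) = -62*(-40 + F) = 2480 - 62*F)
(-180931 + q(-73, 522)) + O(-46) = (-180931 - 410) + (2480 - 62*(-46)) = -181341 + (2480 + 2852) = -181341 + 5332 = -176009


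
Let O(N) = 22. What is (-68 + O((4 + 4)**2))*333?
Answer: -15318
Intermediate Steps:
(-68 + O((4 + 4)**2))*333 = (-68 + 22)*333 = -46*333 = -15318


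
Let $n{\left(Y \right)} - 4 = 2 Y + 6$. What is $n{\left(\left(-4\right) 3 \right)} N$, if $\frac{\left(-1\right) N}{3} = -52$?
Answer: $-2184$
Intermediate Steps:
$N = 156$ ($N = \left(-3\right) \left(-52\right) = 156$)
$n{\left(Y \right)} = 10 + 2 Y$ ($n{\left(Y \right)} = 4 + \left(2 Y + 6\right) = 4 + \left(6 + 2 Y\right) = 10 + 2 Y$)
$n{\left(\left(-4\right) 3 \right)} N = \left(10 + 2 \left(\left(-4\right) 3\right)\right) 156 = \left(10 + 2 \left(-12\right)\right) 156 = \left(10 - 24\right) 156 = \left(-14\right) 156 = -2184$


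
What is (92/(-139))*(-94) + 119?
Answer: 25189/139 ≈ 181.22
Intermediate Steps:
(92/(-139))*(-94) + 119 = (92*(-1/139))*(-94) + 119 = -92/139*(-94) + 119 = 8648/139 + 119 = 25189/139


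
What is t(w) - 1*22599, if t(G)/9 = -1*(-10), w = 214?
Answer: -22509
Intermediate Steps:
t(G) = 90 (t(G) = 9*(-1*(-10)) = 9*10 = 90)
t(w) - 1*22599 = 90 - 1*22599 = 90 - 22599 = -22509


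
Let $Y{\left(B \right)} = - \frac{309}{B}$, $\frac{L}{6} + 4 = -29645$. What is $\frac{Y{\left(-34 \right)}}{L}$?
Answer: $- \frac{103}{2016132} \approx -5.1088 \cdot 10^{-5}$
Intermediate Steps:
$L = -177894$ ($L = -24 + 6 \left(-29645\right) = -24 - 177870 = -177894$)
$\frac{Y{\left(-34 \right)}}{L} = \frac{\left(-309\right) \frac{1}{-34}}{-177894} = \left(-309\right) \left(- \frac{1}{34}\right) \left(- \frac{1}{177894}\right) = \frac{309}{34} \left(- \frac{1}{177894}\right) = - \frac{103}{2016132}$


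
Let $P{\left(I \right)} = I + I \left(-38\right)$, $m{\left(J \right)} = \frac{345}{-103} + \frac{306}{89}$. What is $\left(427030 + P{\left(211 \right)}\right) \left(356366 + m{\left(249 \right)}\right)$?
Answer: $\frac{1369521022934505}{9167} \approx 1.494 \cdot 10^{11}$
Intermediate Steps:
$m{\left(J \right)} = \frac{813}{9167}$ ($m{\left(J \right)} = 345 \left(- \frac{1}{103}\right) + 306 \cdot \frac{1}{89} = - \frac{345}{103} + \frac{306}{89} = \frac{813}{9167}$)
$P{\left(I \right)} = - 37 I$ ($P{\left(I \right)} = I - 38 I = - 37 I$)
$\left(427030 + P{\left(211 \right)}\right) \left(356366 + m{\left(249 \right)}\right) = \left(427030 - 7807\right) \left(356366 + \frac{813}{9167}\right) = \left(427030 - 7807\right) \frac{3266807935}{9167} = 419223 \cdot \frac{3266807935}{9167} = \frac{1369521022934505}{9167}$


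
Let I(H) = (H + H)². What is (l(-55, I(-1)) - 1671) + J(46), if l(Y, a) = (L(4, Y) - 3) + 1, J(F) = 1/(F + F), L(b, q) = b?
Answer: -153547/92 ≈ -1669.0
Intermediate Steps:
I(H) = 4*H² (I(H) = (2*H)² = 4*H²)
J(F) = 1/(2*F)
l(Y, a) = 2 (l(Y, a) = (4 - 3) + 1 = 1 + 1 = 2)
(l(-55, I(-1)) - 1671) + J(46) = (2 - 1671) + (½)/46 = -1669 + (½)*(1/46) = -1669 + 1/92 = -153547/92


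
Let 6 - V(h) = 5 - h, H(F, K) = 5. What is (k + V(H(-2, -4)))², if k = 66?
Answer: 5184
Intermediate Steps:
V(h) = 1 + h (V(h) = 6 - (5 - h) = 6 + (-5 + h) = 1 + h)
(k + V(H(-2, -4)))² = (66 + (1 + 5))² = (66 + 6)² = 72² = 5184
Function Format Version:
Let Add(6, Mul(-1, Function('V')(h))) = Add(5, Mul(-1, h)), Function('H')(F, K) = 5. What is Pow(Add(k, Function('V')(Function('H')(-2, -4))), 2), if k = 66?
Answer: 5184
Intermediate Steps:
Function('V')(h) = Add(1, h) (Function('V')(h) = Add(6, Mul(-1, Add(5, Mul(-1, h)))) = Add(6, Add(-5, h)) = Add(1, h))
Pow(Add(k, Function('V')(Function('H')(-2, -4))), 2) = Pow(Add(66, Add(1, 5)), 2) = Pow(Add(66, 6), 2) = Pow(72, 2) = 5184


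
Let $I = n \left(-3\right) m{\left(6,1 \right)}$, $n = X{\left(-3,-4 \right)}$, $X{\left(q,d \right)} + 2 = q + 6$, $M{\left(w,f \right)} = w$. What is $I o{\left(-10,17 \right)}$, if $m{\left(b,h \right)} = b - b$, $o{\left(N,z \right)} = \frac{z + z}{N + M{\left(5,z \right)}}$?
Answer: $0$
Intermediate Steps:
$X{\left(q,d \right)} = 4 + q$ ($X{\left(q,d \right)} = -2 + \left(q + 6\right) = -2 + \left(6 + q\right) = 4 + q$)
$n = 1$ ($n = 4 - 3 = 1$)
$o{\left(N,z \right)} = \frac{2 z}{5 + N}$ ($o{\left(N,z \right)} = \frac{z + z}{N + 5} = \frac{2 z}{5 + N}$)
$m{\left(b,h \right)} = 0$
$I = 0$ ($I = 1 \left(-3\right) 0 = \left(-3\right) 0 = 0$)
$I o{\left(-10,17 \right)} = 0 \cdot 2 \cdot 17 \frac{1}{5 - 10} = 0 \cdot 2 \cdot 17 \frac{1}{-5} = 0 \cdot 2 \cdot 17 \left(- \frac{1}{5}\right) = 0 \left(- \frac{34}{5}\right) = 0$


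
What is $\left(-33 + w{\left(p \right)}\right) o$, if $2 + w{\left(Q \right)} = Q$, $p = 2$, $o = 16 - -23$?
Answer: $-1287$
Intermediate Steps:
$o = 39$ ($o = 16 + 23 = 39$)
$w{\left(Q \right)} = -2 + Q$
$\left(-33 + w{\left(p \right)}\right) o = \left(-33 + \left(-2 + 2\right)\right) 39 = \left(-33 + 0\right) 39 = \left(-33\right) 39 = -1287$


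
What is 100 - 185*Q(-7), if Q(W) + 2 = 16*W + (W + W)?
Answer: 23780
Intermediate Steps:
Q(W) = -2 + 18*W (Q(W) = -2 + (16*W + (W + W)) = -2 + (16*W + 2*W) = -2 + 18*W)
100 - 185*Q(-7) = 100 - 185*(-2 + 18*(-7)) = 100 - 185*(-2 - 126) = 100 - 185*(-128) = 100 + 23680 = 23780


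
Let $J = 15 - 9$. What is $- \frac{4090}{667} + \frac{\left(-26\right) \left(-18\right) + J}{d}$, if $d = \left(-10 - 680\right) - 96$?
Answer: $- \frac{588483}{87377} \approx -6.735$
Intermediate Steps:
$J = 6$
$d = -786$ ($d = -690 - 96 = -786$)
$- \frac{4090}{667} + \frac{\left(-26\right) \left(-18\right) + J}{d} = - \frac{4090}{667} + \frac{\left(-26\right) \left(-18\right) + 6}{-786} = \left(-4090\right) \frac{1}{667} + \left(468 + 6\right) \left(- \frac{1}{786}\right) = - \frac{4090}{667} + 474 \left(- \frac{1}{786}\right) = - \frac{4090}{667} - \frac{79}{131} = - \frac{588483}{87377}$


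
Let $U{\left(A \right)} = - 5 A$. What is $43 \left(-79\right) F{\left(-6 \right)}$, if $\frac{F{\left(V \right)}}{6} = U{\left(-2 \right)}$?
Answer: $-203820$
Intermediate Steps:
$F{\left(V \right)} = 60$ ($F{\left(V \right)} = 6 \left(\left(-5\right) \left(-2\right)\right) = 6 \cdot 10 = 60$)
$43 \left(-79\right) F{\left(-6 \right)} = 43 \left(-79\right) 60 = \left(-3397\right) 60 = -203820$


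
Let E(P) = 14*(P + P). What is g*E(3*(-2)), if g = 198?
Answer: -33264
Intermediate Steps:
E(P) = 28*P (E(P) = 14*(2*P) = 28*P)
g*E(3*(-2)) = 198*(28*(3*(-2))) = 198*(28*(-6)) = 198*(-168) = -33264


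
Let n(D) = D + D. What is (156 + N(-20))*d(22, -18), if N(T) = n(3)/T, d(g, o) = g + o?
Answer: 3114/5 ≈ 622.80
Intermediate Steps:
n(D) = 2*D
N(T) = 6/T (N(T) = (2*3)/T = 6/T)
(156 + N(-20))*d(22, -18) = (156 + 6/(-20))*(22 - 18) = (156 + 6*(-1/20))*4 = (156 - 3/10)*4 = (1557/10)*4 = 3114/5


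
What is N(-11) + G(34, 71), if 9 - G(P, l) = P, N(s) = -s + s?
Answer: -25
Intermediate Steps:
N(s) = 0
G(P, l) = 9 - P
N(-11) + G(34, 71) = 0 + (9 - 1*34) = 0 + (9 - 34) = 0 - 25 = -25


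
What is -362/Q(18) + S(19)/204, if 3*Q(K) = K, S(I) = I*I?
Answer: -11947/204 ≈ -58.564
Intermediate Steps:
S(I) = I²
Q(K) = K/3
-362/Q(18) + S(19)/204 = -362/((⅓)*18) + 19²/204 = -362/6 + 361*(1/204) = -362*⅙ + 361/204 = -181/3 + 361/204 = -11947/204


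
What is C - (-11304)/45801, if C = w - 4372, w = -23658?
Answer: -142643414/5089 ≈ -28030.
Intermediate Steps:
C = -28030 (C = -23658 - 4372 = -28030)
C - (-11304)/45801 = -28030 - (-11304)/45801 = -28030 - 1*(-1256/5089) = -28030 + 1256/5089 = -142643414/5089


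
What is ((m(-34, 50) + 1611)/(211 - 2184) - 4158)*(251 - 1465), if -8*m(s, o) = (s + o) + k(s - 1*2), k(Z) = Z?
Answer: 9961291865/1973 ≈ 5.0488e+6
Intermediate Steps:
m(s, o) = 1/4 - s/4 - o/8 (m(s, o) = -((s + o) + (s - 1*2))/8 = -((o + s) + (s - 2))/8 = -((o + s) + (-2 + s))/8 = -(-2 + o + 2*s)/8 = 1/4 - s/4 - o/8)
((m(-34, 50) + 1611)/(211 - 2184) - 4158)*(251 - 1465) = (((1/4 - 1/4*(-34) - 1/8*50) + 1611)/(211 - 2184) - 4158)*(251 - 1465) = (((1/4 + 17/2 - 25/4) + 1611)/(-1973) - 4158)*(-1214) = ((5/2 + 1611)*(-1/1973) - 4158)*(-1214) = ((3227/2)*(-1/1973) - 4158)*(-1214) = (-3227/3946 - 4158)*(-1214) = -16410695/3946*(-1214) = 9961291865/1973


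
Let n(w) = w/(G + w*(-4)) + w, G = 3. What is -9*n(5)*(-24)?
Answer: 17280/17 ≈ 1016.5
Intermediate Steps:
n(w) = w + w/(3 - 4*w) (n(w) = w/(3 + w*(-4)) + w = w/(3 - 4*w) + w = w + w/(3 - 4*w))
-9*n(5)*(-24) = -36*5*(-1 + 5)/(-3 + 4*5)*(-24) = -36*5*4/(-3 + 20)*(-24) = -36*5*4/17*(-24) = -9*80/17*(-24) = -720/17*(-24) = 17280/17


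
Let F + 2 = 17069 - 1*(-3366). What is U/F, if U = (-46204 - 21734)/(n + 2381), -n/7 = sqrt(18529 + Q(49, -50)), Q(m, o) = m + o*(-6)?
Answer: -53920126/32312330729 - 22646*sqrt(18878)/4616047247 ≈ -0.0023428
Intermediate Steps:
Q(m, o) = m - 6*o
n = -7*sqrt(18878) (n = -7*sqrt(18529 + (49 - 6*(-50))) = -7*sqrt(18529 + (49 + 300)) = -7*sqrt(18529 + 349) = -7*sqrt(18878) ≈ -961.78)
U = -67938/(2381 - 7*sqrt(18878)) (U = (-46204 - 21734)/(-7*sqrt(18878) + 2381) = -67938/(2381 - 7*sqrt(18878)) ≈ -47.870)
F = 20433 (F = -2 + (17069 - 1*(-3366)) = -2 + (17069 + 3366) = -2 + 20435 = 20433)
U/F = (-161760378/4744139 - 475566*sqrt(18878)/4744139)/20433 = (-161760378/4744139 - 475566*sqrt(18878)/4744139)*(1/20433) = -53920126/32312330729 - 22646*sqrt(18878)/4616047247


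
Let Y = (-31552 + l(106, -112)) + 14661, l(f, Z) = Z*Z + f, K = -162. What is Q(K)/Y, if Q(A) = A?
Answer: 162/4241 ≈ 0.038199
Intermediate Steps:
l(f, Z) = f + Z² (l(f, Z) = Z² + f = f + Z²)
Y = -4241 (Y = (-31552 + (106 + (-112)²)) + 14661 = (-31552 + (106 + 12544)) + 14661 = (-31552 + 12650) + 14661 = -18902 + 14661 = -4241)
Q(K)/Y = -162/(-4241) = -162*(-1/4241) = 162/4241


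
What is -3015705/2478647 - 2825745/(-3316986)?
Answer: -999675632705/2740545799314 ≈ -0.36477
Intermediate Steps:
-3015705/2478647 - 2825745/(-3316986) = -3015705*1/2478647 - 2825745*(-1/3316986) = -3015705/2478647 + 941915/1105662 = -999675632705/2740545799314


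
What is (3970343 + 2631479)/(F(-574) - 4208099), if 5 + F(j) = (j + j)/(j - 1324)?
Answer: -101050469/64411131 ≈ -1.5688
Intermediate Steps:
F(j) = -5 + 2*j/(-1324 + j) (F(j) = -5 + (j + j)/(j - 1324) = -5 + (2*j)/(-1324 + j) = -5 + 2*j/(-1324 + j))
(3970343 + 2631479)/(F(-574) - 4208099) = (3970343 + 2631479)/((6620 - 3*(-574))/(-1324 - 574) - 4208099) = 6601822/((6620 + 1722)/(-1898) - 4208099) = 6601822/(-1/1898*8342 - 4208099) = 6601822/(-4171/949 - 4208099) = 6601822/(-3993490122/949) = 6601822*(-949/3993490122) = -101050469/64411131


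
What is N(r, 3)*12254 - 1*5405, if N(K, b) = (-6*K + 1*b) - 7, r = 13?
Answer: -1010233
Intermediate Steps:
N(K, b) = -7 + b - 6*K (N(K, b) = (-6*K + b) - 7 = (b - 6*K) - 7 = -7 + b - 6*K)
N(r, 3)*12254 - 1*5405 = (-7 + 3 - 6*13)*12254 - 1*5405 = (-7 + 3 - 78)*12254 - 5405 = -82*12254 - 5405 = -1004828 - 5405 = -1010233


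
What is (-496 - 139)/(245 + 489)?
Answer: -635/734 ≈ -0.86512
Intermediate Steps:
(-496 - 139)/(245 + 489) = -635/734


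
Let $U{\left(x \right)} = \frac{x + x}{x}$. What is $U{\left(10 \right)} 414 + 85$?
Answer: $913$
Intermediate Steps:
$U{\left(x \right)} = 2$ ($U{\left(x \right)} = \frac{2 x}{x} = 2$)
$U{\left(10 \right)} 414 + 85 = 2 \cdot 414 + 85 = 828 + 85 = 913$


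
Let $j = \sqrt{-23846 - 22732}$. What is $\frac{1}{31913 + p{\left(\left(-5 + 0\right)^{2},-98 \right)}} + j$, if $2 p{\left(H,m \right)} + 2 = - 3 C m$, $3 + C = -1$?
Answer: $\frac{1}{31324} + i \sqrt{46578} \approx 3.1924 \cdot 10^{-5} + 215.82 i$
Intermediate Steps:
$C = -4$ ($C = -3 - 1 = -4$)
$p{\left(H,m \right)} = -1 + 6 m$ ($p{\left(H,m \right)} = -1 + \frac{\left(-3\right) \left(-4\right) m}{2} = -1 + \frac{12 m}{2} = -1 + 6 m$)
$j = i \sqrt{46578}$ ($j = \sqrt{-46578} = i \sqrt{46578} \approx 215.82 i$)
$\frac{1}{31913 + p{\left(\left(-5 + 0\right)^{2},-98 \right)}} + j = \frac{1}{31913 + \left(-1 + 6 \left(-98\right)\right)} + i \sqrt{46578} = \frac{1}{31913 - 589} + i \sqrt{46578} = \frac{1}{31324} + i \sqrt{46578}$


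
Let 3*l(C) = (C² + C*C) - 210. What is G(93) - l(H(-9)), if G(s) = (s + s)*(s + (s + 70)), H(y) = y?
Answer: 47632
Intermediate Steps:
G(s) = 2*s*(70 + 2*s) (G(s) = (2*s)*(s + (70 + s)) = (2*s)*(70 + 2*s) = 2*s*(70 + 2*s))
l(C) = -70 + 2*C²/3 (l(C) = ((C² + C*C) - 210)/3 = ((C² + C²) - 210)/3 = (2*C² - 210)/3 = (-210 + 2*C²)/3 = -70 + 2*C²/3)
G(93) - l(H(-9)) = 4*93*(35 + 93) - (-70 + (⅔)*(-9)²) = 4*93*128 - (-70 + (⅔)*81) = 47616 - (-70 + 54) = 47616 - 1*(-16) = 47616 + 16 = 47632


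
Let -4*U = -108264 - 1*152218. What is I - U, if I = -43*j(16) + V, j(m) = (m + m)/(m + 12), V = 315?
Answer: -907965/14 ≈ -64855.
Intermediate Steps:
j(m) = 2*m/(12 + m) (j(m) = (2*m)/(12 + m) = 2*m/(12 + m))
U = 130241/2 (U = -(-108264 - 1*152218)/4 = -(-108264 - 152218)/4 = -¼*(-260482) = 130241/2 ≈ 65121.)
I = 1861/7 (I = -86*16/(12 + 16) + 315 = -86*16/28 + 315 = -43*8/7 + 315 = -344/7 + 315 = 1861/7 ≈ 265.86)
I - U = 1861/7 - 1*130241/2 = 1861/7 - 130241/2 = -907965/14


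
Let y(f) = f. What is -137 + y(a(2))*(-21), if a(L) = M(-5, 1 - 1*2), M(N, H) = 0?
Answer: -137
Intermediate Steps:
a(L) = 0
-137 + y(a(2))*(-21) = -137 + 0*(-21) = -137 + 0 = -137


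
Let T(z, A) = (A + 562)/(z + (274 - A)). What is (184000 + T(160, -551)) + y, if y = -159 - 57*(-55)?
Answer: 184171371/985 ≈ 1.8698e+5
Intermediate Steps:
y = 2976 (y = -159 + 3135 = 2976)
T(z, A) = (562 + A)/(274 + z - A)
(184000 + T(160, -551)) + y = (184000 + (562 - 551)/(274 + 160 - 1*(-551))) + 2976 = (184000 + 11/(274 + 160 + 551)) + 2976 = (184000 + 11/985) + 2976 = 181240011/985 + 2976 = 184171371/985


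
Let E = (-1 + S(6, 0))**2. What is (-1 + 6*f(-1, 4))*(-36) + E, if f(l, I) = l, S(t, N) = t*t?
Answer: 1477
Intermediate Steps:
S(t, N) = t**2
E = 1225 (E = (-1 + 6**2)**2 = (-1 + 36)**2 = 35**2 = 1225)
(-1 + 6*f(-1, 4))*(-36) + E = (-1 + 6*(-1))*(-36) + 1225 = (-1 - 6)*(-36) + 1225 = -7*(-36) + 1225 = 252 + 1225 = 1477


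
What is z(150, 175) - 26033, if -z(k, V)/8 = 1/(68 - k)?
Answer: -1067349/41 ≈ -26033.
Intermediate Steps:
z(k, V) = -8/(68 - k)
z(150, 175) - 26033 = 8/(-68 + 150) - 26033 = 8/82 - 26033 = 8*(1/82) - 26033 = 4/41 - 26033 = -1067349/41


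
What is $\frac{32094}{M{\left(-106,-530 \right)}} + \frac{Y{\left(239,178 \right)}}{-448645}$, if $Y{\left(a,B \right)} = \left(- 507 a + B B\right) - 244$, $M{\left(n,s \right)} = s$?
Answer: $- \frac{27077838}{448645} \approx -60.355$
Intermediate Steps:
$Y{\left(a,B \right)} = -244 + B^{2} - 507 a$ ($Y{\left(a,B \right)} = \left(- 507 a + B^{2}\right) - 244 = \left(B^{2} - 507 a\right) - 244 = -244 + B^{2} - 507 a$)
$\frac{32094}{M{\left(-106,-530 \right)}} + \frac{Y{\left(239,178 \right)}}{-448645} = \frac{32094}{-530} + \frac{-244 + 178^{2} - 121173}{-448645} = 32094 \left(- \frac{1}{530}\right) + \left(-244 + 31684 - 121173\right) \left(- \frac{1}{448645}\right) = - \frac{16047}{265} - - \frac{89733}{448645} = - \frac{16047}{265} + \frac{89733}{448645} = - \frac{27077838}{448645}$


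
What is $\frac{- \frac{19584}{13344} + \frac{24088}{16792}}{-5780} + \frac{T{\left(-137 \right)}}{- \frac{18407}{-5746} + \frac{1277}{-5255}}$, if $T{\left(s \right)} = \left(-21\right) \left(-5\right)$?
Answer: $\frac{5346662718612386381}{150747308796916940} \approx 35.468$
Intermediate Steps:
$T{\left(s \right)} = 105$
$\frac{- \frac{19584}{13344} + \frac{24088}{16792}}{-5780} + \frac{T{\left(-137 \right)}}{- \frac{18407}{-5746} + \frac{1277}{-5255}} = \frac{- \frac{19584}{13344} + \frac{24088}{16792}}{-5780} + \frac{105}{- \frac{18407}{-5746} + \frac{1277}{-5255}} = \left(\left(-19584\right) \frac{1}{13344} + 24088 \cdot \frac{1}{16792}\right) \left(- \frac{1}{5780}\right) + \frac{105}{\left(-18407\right) \left(- \frac{1}{5746}\right) + 1277 \left(- \frac{1}{5255}\right)} = \left(- \frac{204}{139} + \frac{3011}{2099}\right) \left(- \frac{1}{5780}\right) + \frac{105}{\frac{18407}{5746} - \frac{1277}{5255}} = \left(- \frac{9667}{291761}\right) \left(- \frac{1}{5780}\right) + \frac{105}{\frac{89391143}{30195230}} = \frac{9667}{1686378580} + 105 \cdot \frac{30195230}{89391143} = \frac{9667}{1686378580} + \frac{3170499150}{89391143} = \frac{5346662718612386381}{150747308796916940}$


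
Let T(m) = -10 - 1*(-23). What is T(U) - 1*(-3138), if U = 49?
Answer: 3151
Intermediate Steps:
T(m) = 13 (T(m) = -10 + 23 = 13)
T(U) - 1*(-3138) = 13 - 1*(-3138) = 13 + 3138 = 3151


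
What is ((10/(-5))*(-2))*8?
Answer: 32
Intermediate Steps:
((10/(-5))*(-2))*8 = ((10*(-⅕))*(-2))*8 = -2*(-2)*8 = 4*8 = 32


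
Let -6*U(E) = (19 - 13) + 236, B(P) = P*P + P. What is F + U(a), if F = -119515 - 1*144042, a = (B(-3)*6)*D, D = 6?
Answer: -790792/3 ≈ -2.6360e+5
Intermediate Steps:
B(P) = P + P² (B(P) = P² + P = P + P²)
a = 216 (a = (-3*(1 - 3)*6)*6 = (-3*(-2)*6)*6 = (6*6)*6 = 36*6 = 216)
F = -263557 (F = -119515 - 144042 = -263557)
U(E) = -121/3 (U(E) = -((19 - 13) + 236)/6 = -(6 + 236)/6 = -⅙*242 = -121/3)
F + U(a) = -263557 - 121/3 = -790792/3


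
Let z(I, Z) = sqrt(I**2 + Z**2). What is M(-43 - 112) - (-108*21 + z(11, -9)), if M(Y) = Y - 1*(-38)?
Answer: 2151 - sqrt(202) ≈ 2136.8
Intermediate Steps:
M(Y) = 38 + Y (M(Y) = Y + 38 = 38 + Y)
M(-43 - 112) - (-108*21 + z(11, -9)) = (38 + (-43 - 112)) - (-108*21 + sqrt(11**2 + (-9)**2)) = (38 - 155) - (-2268 + sqrt(121 + 81)) = -117 - (-2268 + sqrt(202)) = -117 + (2268 - sqrt(202)) = 2151 - sqrt(202)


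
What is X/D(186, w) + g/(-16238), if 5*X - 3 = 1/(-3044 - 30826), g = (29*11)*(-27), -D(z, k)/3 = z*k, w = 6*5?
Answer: 12207753710029/23016707361000 ≈ 0.53039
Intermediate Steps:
w = 30
D(z, k) = -3*k*z (D(z, k) = -3*z*k = -3*k*z)
g = -8613 (g = 319*(-27) = -8613)
X = 101609/169350 (X = ⅗ + 1/(5*(-3044 - 30826)) = ⅗ + (⅕)/(-33870) = ⅗ + (⅕)*(-1/33870) = ⅗ - 1/169350 = 101609/169350 ≈ 0.59999)
X/D(186, w) + g/(-16238) = 101609/(169350*((-3*30*186))) - 8613/(-16238) = (101609/169350)/(-16740) - 8613*(-1/16238) = (101609/169350)*(-1/16740) + 8613/16238 = -101609/2834919000 + 8613/16238 = 12207753710029/23016707361000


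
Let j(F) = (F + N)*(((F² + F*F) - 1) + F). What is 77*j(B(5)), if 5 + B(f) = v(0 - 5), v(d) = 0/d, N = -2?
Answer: -23716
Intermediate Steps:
v(d) = 0
B(f) = -5 (B(f) = -5 + 0 = -5)
j(F) = (-2 + F)*(-1 + F + 2*F²) (j(F) = (F - 2)*(((F² + F*F) - 1) + F) = (-2 + F)*(((F² + F²) - 1) + F) = (-2 + F)*((2*F² - 1) + F) = (-2 + F)*((-1 + 2*F²) + F) = (-2 + F)*(-1 + F + 2*F²))
77*j(B(5)) = 77*(2 - 3*(-5) - 3*(-5)² + 2*(-5)³) = 77*(2 + 15 - 3*25 + 2*(-125)) = 77*(2 + 15 - 75 - 250) = 77*(-308) = -23716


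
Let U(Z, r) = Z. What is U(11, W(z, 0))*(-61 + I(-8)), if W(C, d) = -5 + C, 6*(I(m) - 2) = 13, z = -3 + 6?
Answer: -3751/6 ≈ -625.17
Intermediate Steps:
z = 3
I(m) = 25/6 (I(m) = 2 + (1/6)*13 = 2 + 13/6 = 25/6)
U(11, W(z, 0))*(-61 + I(-8)) = 11*(-61 + 25/6) = 11*(-341/6) = -3751/6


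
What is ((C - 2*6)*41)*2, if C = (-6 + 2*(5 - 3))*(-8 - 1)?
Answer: 492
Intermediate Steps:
C = 18 (C = (-6 + 2*2)*(-9) = (-6 + 4)*(-9) = -2*(-9) = 18)
((C - 2*6)*41)*2 = ((18 - 2*6)*41)*2 = ((18 - 1*12)*41)*2 = ((18 - 12)*41)*2 = (6*41)*2 = 246*2 = 492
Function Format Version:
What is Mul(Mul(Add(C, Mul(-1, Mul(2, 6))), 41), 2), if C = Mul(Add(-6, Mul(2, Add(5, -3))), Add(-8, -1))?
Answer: 492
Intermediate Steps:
C = 18 (C = Mul(Add(-6, Mul(2, 2)), -9) = Mul(Add(-6, 4), -9) = Mul(-2, -9) = 18)
Mul(Mul(Add(C, Mul(-1, Mul(2, 6))), 41), 2) = Mul(Mul(Add(18, Mul(-1, Mul(2, 6))), 41), 2) = Mul(Mul(Add(18, Mul(-1, 12)), 41), 2) = Mul(Mul(Add(18, -12), 41), 2) = Mul(Mul(6, 41), 2) = Mul(246, 2) = 492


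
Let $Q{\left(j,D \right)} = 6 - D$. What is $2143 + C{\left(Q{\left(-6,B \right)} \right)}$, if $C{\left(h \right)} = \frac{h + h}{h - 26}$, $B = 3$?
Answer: $\frac{49283}{23} \approx 2142.7$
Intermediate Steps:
$C{\left(h \right)} = \frac{2 h}{-26 + h}$
$2143 + C{\left(Q{\left(-6,B \right)} \right)} = 2143 + \frac{2 \left(6 - 3\right)}{-26 + \left(6 - 3\right)} = 2143 + 2 \cdot 3 \frac{1}{-26 + 3} = 2143 + 2 \cdot 3 \frac{1}{-23} = 2143 + 2 \cdot 3 \left(- \frac{1}{23}\right) = 2143 - \frac{6}{23} = \frac{49283}{23}$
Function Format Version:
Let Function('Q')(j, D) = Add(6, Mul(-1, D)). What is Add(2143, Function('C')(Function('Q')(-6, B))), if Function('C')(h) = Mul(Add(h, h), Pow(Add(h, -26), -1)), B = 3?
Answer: Rational(49283, 23) ≈ 2142.7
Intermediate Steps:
Function('C')(h) = Mul(2, h, Pow(Add(-26, h), -1)) (Function('C')(h) = Mul(Mul(2, h), Pow(Add(-26, h), -1)) = Mul(2, h, Pow(Add(-26, h), -1)))
Add(2143, Function('C')(Function('Q')(-6, B))) = Add(2143, Mul(2, Add(6, Mul(-1, 3)), Pow(Add(-26, Add(6, Mul(-1, 3))), -1))) = Add(2143, Mul(2, Add(6, -3), Pow(Add(-26, Add(6, -3)), -1))) = Add(2143, Mul(2, 3, Pow(Add(-26, 3), -1))) = Add(2143, Mul(2, 3, Pow(-23, -1))) = Add(2143, Mul(2, 3, Rational(-1, 23))) = Add(2143, Rational(-6, 23)) = Rational(49283, 23)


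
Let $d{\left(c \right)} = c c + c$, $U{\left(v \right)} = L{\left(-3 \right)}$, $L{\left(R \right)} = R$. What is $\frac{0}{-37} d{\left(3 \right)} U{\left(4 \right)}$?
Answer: $0$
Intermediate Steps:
$U{\left(v \right)} = -3$
$d{\left(c \right)} = c + c^{2}$ ($d{\left(c \right)} = c^{2} + c = c + c^{2}$)
$\frac{0}{-37} d{\left(3 \right)} U{\left(4 \right)} = \frac{0}{-37} \cdot 3 \left(1 + 3\right) \left(-3\right) = 0 \left(- \frac{1}{37}\right) 3 \cdot 4 \left(-3\right) = 0 \cdot 12 \left(-3\right) = 0 \left(-3\right) = 0$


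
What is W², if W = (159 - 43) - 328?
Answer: 44944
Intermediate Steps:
W = -212 (W = 116 - 328 = -212)
W² = (-212)² = 44944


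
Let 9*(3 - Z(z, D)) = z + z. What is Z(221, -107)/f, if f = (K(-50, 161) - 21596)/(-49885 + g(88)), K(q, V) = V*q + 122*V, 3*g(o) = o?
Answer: -62070305/270108 ≈ -229.80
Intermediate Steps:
g(o) = o/3
K(q, V) = 122*V + V*q
Z(z, D) = 3 - 2*z/9 (Z(z, D) = 3 - (z + z)/9 = 3 - 2*z/9)
f = 30012/149567 (f = (161*(122 - 50) - 21596)/(-49885 + (1/3)*88) = (161*72 - 21596)/(-49885 + 88/3) = (11592 - 21596)/(-149567/3) = -10004*(-3/149567) = 30012/149567 ≈ 0.20066)
Z(221, -107)/f = (3 - 2/9*221)/(30012/149567) = (3 - 442/9)*(149567/30012) = -415/9*149567/30012 = -62070305/270108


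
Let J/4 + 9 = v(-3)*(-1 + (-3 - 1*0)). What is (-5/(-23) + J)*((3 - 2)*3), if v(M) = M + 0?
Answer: 843/23 ≈ 36.652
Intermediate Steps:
v(M) = M
J = 12 (J = -36 + 4*(-3*(-1 + (-3 - 1*0))) = -36 + 4*(-3*(-1 + (-3 + 0))) = -36 + 4*(-3*(-1 - 3)) = -36 + 4*(-3*(-4)) = -36 + 4*12 = -36 + 48 = 12)
(-5/(-23) + J)*((3 - 2)*3) = (-5/(-23) + 12)*((3 - 2)*3) = (-5*(-1/23) + 12)*(1*3) = (5/23 + 12)*3 = (281/23)*3 = 843/23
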